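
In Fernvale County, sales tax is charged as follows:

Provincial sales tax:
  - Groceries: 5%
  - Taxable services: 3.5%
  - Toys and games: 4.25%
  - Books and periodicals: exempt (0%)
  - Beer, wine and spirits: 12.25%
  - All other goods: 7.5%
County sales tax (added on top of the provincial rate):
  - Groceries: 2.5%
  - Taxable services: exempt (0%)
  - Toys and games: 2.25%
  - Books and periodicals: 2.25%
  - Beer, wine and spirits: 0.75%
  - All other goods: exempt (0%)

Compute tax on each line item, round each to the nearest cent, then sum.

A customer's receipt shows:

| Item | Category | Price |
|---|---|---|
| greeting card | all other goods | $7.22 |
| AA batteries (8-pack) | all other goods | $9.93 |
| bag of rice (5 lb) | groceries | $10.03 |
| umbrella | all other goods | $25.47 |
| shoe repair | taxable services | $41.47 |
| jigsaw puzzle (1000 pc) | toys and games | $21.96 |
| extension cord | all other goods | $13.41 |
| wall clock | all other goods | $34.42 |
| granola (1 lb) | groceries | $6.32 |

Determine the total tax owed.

Greeting card $7.22: all other goods → 7.5% + 0% county = 7.5% → $0.54
AA batteries (8-pack) $9.93: all other goods → 7.5% + 0% county = 7.5% → $0.74
Bag of rice (5 lb) $10.03: groceries → 5% + 2.5% county = 7.5% → $0.75
Umbrella $25.47: all other goods → 7.5% + 0% county = 7.5% → $1.91
Shoe repair $41.47: taxable services → 3.5% + 0% county = 3.5% → $1.45
Jigsaw puzzle (1000 pc) $21.96: toys and games → 4.25% + 2.25% county = 6.5% → $1.43
Extension cord $13.41: all other goods → 7.5% + 0% county = 7.5% → $1.01
Wall clock $34.42: all other goods → 7.5% + 0% county = 7.5% → $2.58
Granola (1 lb) $6.32: groceries → 5% + 2.5% county = 7.5% → $0.47
Total tax = $0.54 + $0.74 + $0.75 + $1.91 + $1.45 + $1.43 + $1.01 + $2.58 + $0.47 = $10.88

$10.88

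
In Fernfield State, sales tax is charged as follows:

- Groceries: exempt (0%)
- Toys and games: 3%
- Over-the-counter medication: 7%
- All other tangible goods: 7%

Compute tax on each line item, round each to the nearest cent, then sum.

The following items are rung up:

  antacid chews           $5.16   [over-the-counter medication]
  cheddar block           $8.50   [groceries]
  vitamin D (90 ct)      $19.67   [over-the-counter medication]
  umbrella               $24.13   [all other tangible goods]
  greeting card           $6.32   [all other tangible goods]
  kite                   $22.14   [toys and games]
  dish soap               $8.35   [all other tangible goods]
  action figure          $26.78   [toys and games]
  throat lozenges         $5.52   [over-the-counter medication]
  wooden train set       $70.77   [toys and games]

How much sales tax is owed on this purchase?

Antacid chews $5.16: over-the-counter medication → 7% → $0.36
Cheddar block $8.50: groceries → 0% → $0.00
Vitamin D (90 ct) $19.67: over-the-counter medication → 7% → $1.38
Umbrella $24.13: all other tangible goods → 7% → $1.69
Greeting card $6.32: all other tangible goods → 7% → $0.44
Kite $22.14: toys and games → 3% → $0.66
Dish soap $8.35: all other tangible goods → 7% → $0.58
Action figure $26.78: toys and games → 3% → $0.80
Throat lozenges $5.52: over-the-counter medication → 7% → $0.39
Wooden train set $70.77: toys and games → 3% → $2.12
Total tax = $0.36 + $1.38 + $1.69 + $0.44 + $0.66 + $0.58 + $0.80 + $0.39 + $2.12 = $8.42

$8.42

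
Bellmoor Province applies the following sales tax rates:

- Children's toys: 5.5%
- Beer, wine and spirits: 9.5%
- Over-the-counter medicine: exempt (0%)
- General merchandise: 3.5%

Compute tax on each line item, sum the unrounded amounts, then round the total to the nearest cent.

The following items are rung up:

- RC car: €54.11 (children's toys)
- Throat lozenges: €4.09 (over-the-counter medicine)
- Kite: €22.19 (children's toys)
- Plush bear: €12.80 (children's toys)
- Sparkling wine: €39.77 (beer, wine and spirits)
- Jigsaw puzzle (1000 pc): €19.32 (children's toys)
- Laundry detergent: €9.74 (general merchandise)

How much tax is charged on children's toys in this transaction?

€5.96

RC car €54.11: children's toys → 5.5% → €2.97605
Kite €22.19: children's toys → 5.5% → €1.22045
Plush bear €12.80: children's toys → 5.5% → €0.704
Jigsaw puzzle (1000 pc) €19.32: children's toys → 5.5% → €1.0626
Tax on children's toys: unrounded sum = €5.9631 → €5.96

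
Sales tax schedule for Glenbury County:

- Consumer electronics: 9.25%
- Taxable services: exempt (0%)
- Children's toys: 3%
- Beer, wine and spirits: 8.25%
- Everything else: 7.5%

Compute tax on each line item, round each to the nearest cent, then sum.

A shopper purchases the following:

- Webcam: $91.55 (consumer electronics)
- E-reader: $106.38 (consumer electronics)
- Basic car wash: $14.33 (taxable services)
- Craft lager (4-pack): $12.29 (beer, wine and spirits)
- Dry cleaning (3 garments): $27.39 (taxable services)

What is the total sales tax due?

Webcam $91.55: consumer electronics → 9.25% → $8.47
E-reader $106.38: consumer electronics → 9.25% → $9.84
Basic car wash $14.33: taxable services → 0% → $0.00
Craft lager (4-pack) $12.29: beer, wine and spirits → 8.25% → $1.01
Dry cleaning (3 garments) $27.39: taxable services → 0% → $0.00
Total tax = $8.47 + $9.84 + $1.01 = $19.32

$19.32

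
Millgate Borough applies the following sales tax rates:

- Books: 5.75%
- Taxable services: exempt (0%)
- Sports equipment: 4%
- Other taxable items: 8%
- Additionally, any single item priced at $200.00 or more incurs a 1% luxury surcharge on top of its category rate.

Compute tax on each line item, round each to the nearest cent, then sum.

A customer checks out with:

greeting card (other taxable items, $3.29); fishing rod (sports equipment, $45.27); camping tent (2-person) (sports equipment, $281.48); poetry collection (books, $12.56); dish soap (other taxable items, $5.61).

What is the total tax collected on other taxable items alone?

$0.71

Greeting card $3.29: other taxable items → 8% → $0.26
Dish soap $5.61: other taxable items → 8% → $0.45
Tax on other taxable items = $0.26 + $0.45 = $0.71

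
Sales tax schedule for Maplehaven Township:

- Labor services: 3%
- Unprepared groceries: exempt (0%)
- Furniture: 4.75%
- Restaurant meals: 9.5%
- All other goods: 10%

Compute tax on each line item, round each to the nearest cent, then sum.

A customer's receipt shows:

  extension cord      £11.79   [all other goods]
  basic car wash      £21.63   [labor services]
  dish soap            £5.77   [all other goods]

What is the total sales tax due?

Extension cord £11.79: all other goods → 10% → £1.18
Basic car wash £21.63: labor services → 3% → £0.65
Dish soap £5.77: all other goods → 10% → £0.58
Total tax = £1.18 + £0.65 + £0.58 = £2.41

£2.41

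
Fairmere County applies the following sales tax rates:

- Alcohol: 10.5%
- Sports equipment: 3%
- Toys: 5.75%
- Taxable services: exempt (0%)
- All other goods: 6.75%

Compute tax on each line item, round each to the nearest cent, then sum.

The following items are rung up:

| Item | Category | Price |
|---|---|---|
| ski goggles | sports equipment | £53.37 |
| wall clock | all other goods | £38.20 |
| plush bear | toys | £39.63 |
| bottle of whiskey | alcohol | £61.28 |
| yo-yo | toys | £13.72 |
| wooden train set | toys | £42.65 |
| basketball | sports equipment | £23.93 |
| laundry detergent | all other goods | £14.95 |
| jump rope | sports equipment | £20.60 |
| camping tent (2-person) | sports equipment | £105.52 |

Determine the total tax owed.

£21.65

Ski goggles £53.37: sports equipment → 3% → £1.60
Wall clock £38.20: all other goods → 6.75% → £2.58
Plush bear £39.63: toys → 5.75% → £2.28
Bottle of whiskey £61.28: alcohol → 10.5% → £6.43
Yo-yo £13.72: toys → 5.75% → £0.79
Wooden train set £42.65: toys → 5.75% → £2.45
Basketball £23.93: sports equipment → 3% → £0.72
Laundry detergent £14.95: all other goods → 6.75% → £1.01
Jump rope £20.60: sports equipment → 3% → £0.62
Camping tent (2-person) £105.52: sports equipment → 3% → £3.17
Total tax = £1.60 + £2.58 + £2.28 + £6.43 + £0.79 + £2.45 + £0.72 + £1.01 + £0.62 + £3.17 = £21.65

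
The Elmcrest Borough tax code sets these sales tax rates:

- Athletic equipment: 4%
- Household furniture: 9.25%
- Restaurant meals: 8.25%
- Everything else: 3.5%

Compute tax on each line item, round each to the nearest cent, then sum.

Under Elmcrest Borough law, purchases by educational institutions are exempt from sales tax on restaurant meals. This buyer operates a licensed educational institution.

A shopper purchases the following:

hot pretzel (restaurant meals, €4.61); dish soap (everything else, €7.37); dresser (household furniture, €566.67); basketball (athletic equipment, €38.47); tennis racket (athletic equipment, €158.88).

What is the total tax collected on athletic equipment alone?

€7.90

Basketball €38.47: athletic equipment → 4% → €1.54
Tennis racket €158.88: athletic equipment → 4% → €6.36
Tax on athletic equipment = €1.54 + €6.36 = €7.90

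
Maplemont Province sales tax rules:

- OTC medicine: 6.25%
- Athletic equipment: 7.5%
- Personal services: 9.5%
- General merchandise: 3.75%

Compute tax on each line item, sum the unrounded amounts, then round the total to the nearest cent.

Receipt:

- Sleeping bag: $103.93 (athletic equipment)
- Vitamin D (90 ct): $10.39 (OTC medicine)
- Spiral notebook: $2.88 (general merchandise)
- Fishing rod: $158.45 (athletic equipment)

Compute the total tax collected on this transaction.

$20.44

Sleeping bag $103.93: athletic equipment → 7.5% → $7.79475
Vitamin D (90 ct) $10.39: OTC medicine → 6.25% → $0.649375
Spiral notebook $2.88: general merchandise → 3.75% → $0.108
Fishing rod $158.45: athletic equipment → 7.5% → $11.88375
Unrounded tax sum = $20.435875 → $20.44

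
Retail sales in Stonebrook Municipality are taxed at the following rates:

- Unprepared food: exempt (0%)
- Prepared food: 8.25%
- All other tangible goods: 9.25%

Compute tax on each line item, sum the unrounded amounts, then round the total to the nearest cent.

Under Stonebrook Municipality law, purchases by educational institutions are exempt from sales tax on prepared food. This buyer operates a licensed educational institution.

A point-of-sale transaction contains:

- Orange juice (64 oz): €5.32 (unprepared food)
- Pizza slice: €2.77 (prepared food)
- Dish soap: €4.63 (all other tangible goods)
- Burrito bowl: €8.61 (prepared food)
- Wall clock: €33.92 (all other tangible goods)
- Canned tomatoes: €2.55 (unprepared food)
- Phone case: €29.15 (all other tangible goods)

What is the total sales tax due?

€6.26

Orange juice (64 oz) €5.32: unprepared food → 0% → €0.00
Pizza slice €2.77: prepared food, buyer-exempt → 0% → €0.00
Dish soap €4.63: all other tangible goods → 9.25% → €0.428275
Burrito bowl €8.61: prepared food, buyer-exempt → 0% → €0.00
Wall clock €33.92: all other tangible goods → 9.25% → €3.1376
Canned tomatoes €2.55: unprepared food → 0% → €0.00
Phone case €29.15: all other tangible goods → 9.25% → €2.696375
Unrounded tax sum = €6.26225 → €6.26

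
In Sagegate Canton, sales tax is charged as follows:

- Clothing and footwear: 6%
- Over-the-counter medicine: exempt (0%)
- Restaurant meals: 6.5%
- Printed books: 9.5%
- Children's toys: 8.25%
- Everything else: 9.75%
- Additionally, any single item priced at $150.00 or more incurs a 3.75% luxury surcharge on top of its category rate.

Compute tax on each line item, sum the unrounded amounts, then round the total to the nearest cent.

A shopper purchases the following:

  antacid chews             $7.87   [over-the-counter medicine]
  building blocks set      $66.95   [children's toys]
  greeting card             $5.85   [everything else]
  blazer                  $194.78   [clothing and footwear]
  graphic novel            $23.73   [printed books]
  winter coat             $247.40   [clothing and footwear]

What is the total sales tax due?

$51.46

Antacid chews $7.87: over-the-counter medicine → 0% → $0.00
Building blocks set $66.95: children's toys → 8.25% → $5.523375
Greeting card $5.85: everything else → 9.75% → $0.570375
Blazer $194.78: clothing and footwear → 6% + 3.75% surcharge = 9.75% → $18.99105
Graphic novel $23.73: printed books → 9.5% → $2.25435
Winter coat $247.40: clothing and footwear → 6% + 3.75% surcharge = 9.75% → $24.1215
Unrounded tax sum = $51.46065 → $51.46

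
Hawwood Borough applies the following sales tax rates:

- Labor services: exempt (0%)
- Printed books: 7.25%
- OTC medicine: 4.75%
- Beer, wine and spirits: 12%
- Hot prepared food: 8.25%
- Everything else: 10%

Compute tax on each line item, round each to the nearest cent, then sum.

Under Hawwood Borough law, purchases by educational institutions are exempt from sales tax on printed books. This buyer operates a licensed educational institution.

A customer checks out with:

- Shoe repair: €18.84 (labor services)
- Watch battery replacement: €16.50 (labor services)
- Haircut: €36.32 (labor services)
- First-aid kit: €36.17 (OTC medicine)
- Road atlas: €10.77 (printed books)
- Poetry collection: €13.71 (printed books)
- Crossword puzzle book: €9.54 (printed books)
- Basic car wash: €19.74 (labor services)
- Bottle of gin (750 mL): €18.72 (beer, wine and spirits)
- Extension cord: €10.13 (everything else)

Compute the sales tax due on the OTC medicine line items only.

First-aid kit €36.17: OTC medicine → 4.75% → €1.72
Tax on OTC medicine = €1.72

€1.72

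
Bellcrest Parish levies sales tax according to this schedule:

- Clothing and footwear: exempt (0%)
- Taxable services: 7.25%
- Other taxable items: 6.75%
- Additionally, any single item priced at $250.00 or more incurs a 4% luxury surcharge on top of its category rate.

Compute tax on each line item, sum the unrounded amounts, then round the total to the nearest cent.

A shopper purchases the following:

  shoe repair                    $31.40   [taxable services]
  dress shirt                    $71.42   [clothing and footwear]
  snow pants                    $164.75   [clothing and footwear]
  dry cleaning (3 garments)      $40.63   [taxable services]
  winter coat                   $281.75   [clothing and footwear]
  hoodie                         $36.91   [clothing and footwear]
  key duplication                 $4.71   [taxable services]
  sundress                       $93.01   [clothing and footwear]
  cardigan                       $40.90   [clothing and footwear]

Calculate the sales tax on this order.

Shoe repair $31.40: taxable services → 7.25% → $2.2765
Dress shirt $71.42: clothing and footwear → 0% → $0.00
Snow pants $164.75: clothing and footwear → 0% → $0.00
Dry cleaning (3 garments) $40.63: taxable services → 7.25% → $2.945675
Winter coat $281.75: clothing and footwear → 0% + 4% surcharge = 4% → $11.27
Hoodie $36.91: clothing and footwear → 0% → $0.00
Key duplication $4.71: taxable services → 7.25% → $0.341475
Sundress $93.01: clothing and footwear → 0% → $0.00
Cardigan $40.90: clothing and footwear → 0% → $0.00
Unrounded tax sum = $16.83365 → $16.83

$16.83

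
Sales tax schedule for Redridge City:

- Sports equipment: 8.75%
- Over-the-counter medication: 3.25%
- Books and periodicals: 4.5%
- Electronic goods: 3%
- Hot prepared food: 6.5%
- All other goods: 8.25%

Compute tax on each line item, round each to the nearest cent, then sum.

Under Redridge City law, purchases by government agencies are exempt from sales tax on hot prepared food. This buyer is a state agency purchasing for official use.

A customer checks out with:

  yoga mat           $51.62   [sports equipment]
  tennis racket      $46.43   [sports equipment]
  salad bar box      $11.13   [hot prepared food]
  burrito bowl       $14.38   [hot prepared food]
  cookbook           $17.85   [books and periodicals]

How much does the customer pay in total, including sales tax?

$150.79

Yoga mat $51.62: sports equipment → 8.75% → $4.52
Tennis racket $46.43: sports equipment → 8.75% → $4.06
Salad bar box $11.13: hot prepared food, buyer-exempt → 0% → $0.00
Burrito bowl $14.38: hot prepared food, buyer-exempt → 0% → $0.00
Cookbook $17.85: books and periodicals → 4.5% → $0.80
Subtotal = $141.41; tax = $9.38; total due = $150.79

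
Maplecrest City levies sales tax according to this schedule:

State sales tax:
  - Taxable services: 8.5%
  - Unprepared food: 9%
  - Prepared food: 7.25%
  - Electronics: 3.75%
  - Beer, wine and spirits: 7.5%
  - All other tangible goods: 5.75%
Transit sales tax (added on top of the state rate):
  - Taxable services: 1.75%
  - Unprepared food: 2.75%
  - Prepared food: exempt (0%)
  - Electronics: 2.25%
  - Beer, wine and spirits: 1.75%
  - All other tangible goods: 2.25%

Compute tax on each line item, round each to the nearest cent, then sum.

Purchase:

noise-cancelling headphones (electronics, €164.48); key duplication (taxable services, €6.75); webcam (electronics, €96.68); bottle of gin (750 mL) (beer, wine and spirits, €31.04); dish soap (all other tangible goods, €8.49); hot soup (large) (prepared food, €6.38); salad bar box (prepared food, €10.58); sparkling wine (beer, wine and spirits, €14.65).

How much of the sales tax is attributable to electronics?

Noise-cancelling headphones €164.48: electronics → 3.75% + 2.25% transit = 6% → €9.87
Webcam €96.68: electronics → 3.75% + 2.25% transit = 6% → €5.80
Tax on electronics = €9.87 + €5.80 = €15.67

€15.67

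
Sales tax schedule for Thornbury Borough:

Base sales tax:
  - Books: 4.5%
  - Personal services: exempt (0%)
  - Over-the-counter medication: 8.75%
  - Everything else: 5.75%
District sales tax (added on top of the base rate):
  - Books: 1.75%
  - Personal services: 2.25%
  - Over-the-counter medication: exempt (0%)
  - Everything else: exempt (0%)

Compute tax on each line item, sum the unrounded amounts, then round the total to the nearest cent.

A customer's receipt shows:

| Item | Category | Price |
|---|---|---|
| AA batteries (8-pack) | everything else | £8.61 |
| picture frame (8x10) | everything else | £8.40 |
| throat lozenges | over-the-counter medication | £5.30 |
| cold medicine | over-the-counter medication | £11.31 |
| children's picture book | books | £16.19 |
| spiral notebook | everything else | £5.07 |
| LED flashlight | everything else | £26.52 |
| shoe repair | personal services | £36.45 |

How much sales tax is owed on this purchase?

AA batteries (8-pack) £8.61: everything else → 5.75% + 0% district = 5.75% → £0.495075
Picture frame (8x10) £8.40: everything else → 5.75% + 0% district = 5.75% → £0.483
Throat lozenges £5.30: over-the-counter medication → 8.75% + 0% district = 8.75% → £0.46375
Cold medicine £11.31: over-the-counter medication → 8.75% + 0% district = 8.75% → £0.989625
Children's picture book £16.19: books → 4.5% + 1.75% district = 6.25% → £1.011875
Spiral notebook £5.07: everything else → 5.75% + 0% district = 5.75% → £0.291525
LED flashlight £26.52: everything else → 5.75% + 0% district = 5.75% → £1.5249
Shoe repair £36.45: personal services → 0% + 2.25% district = 2.25% → £0.820125
Unrounded tax sum = £6.079875 → £6.08

£6.08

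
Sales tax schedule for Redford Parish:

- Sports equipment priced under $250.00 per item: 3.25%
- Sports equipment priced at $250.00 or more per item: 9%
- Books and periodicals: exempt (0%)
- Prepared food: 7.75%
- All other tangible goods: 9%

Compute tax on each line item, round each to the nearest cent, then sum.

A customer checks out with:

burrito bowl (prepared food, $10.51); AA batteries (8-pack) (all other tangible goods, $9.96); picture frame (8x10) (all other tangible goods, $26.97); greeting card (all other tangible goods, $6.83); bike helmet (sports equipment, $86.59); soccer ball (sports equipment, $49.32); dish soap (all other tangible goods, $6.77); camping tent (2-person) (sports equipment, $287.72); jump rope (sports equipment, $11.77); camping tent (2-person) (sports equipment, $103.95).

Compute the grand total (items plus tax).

Burrito bowl $10.51: prepared food → 7.75% → $0.81
AA batteries (8-pack) $9.96: all other tangible goods → 9% → $0.90
Picture frame (8x10) $26.97: all other tangible goods → 9% → $2.43
Greeting card $6.83: all other tangible goods → 9% → $0.61
Bike helmet $86.59: sports equipment, under $250.00 → 3.25% → $2.81
Soccer ball $49.32: sports equipment, under $250.00 → 3.25% → $1.60
Dish soap $6.77: all other tangible goods → 9% → $0.61
Camping tent (2-person) $287.72: sports equipment, $250.00 or more → 9% → $25.89
Jump rope $11.77: sports equipment, under $250.00 → 3.25% → $0.38
Camping tent (2-person) $103.95: sports equipment, under $250.00 → 3.25% → $3.38
Subtotal = $600.39; tax = $39.42; total due = $639.81

$639.81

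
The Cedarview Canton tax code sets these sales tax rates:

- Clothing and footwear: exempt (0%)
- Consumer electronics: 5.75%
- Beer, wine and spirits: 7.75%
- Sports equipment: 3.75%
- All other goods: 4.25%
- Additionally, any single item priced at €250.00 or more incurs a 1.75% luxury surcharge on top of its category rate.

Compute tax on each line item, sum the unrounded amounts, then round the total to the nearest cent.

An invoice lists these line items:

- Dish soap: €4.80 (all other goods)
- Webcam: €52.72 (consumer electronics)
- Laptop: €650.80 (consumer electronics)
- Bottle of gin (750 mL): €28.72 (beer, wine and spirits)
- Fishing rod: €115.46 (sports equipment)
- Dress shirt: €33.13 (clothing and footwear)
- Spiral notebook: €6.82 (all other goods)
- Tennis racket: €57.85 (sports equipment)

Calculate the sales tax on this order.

Dish soap €4.80: all other goods → 4.25% → €0.204
Webcam €52.72: consumer electronics → 5.75% → €3.0314
Laptop €650.80: consumer electronics → 5.75% + 1.75% surcharge = 7.5% → €48.81
Bottle of gin (750 mL) €28.72: beer, wine and spirits → 7.75% → €2.2258
Fishing rod €115.46: sports equipment → 3.75% → €4.32975
Dress shirt €33.13: clothing and footwear → 0% → €0.00
Spiral notebook €6.82: all other goods → 4.25% → €0.28985
Tennis racket €57.85: sports equipment → 3.75% → €2.169375
Unrounded tax sum = €61.060175 → €61.06

€61.06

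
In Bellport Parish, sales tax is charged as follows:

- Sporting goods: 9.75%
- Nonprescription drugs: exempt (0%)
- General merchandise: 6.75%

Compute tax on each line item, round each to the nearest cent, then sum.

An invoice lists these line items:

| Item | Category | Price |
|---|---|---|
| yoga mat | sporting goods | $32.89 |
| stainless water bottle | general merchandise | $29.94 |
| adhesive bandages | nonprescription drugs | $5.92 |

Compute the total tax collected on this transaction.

$5.23

Yoga mat $32.89: sporting goods → 9.75% → $3.21
Stainless water bottle $29.94: general merchandise → 6.75% → $2.02
Adhesive bandages $5.92: nonprescription drugs → 0% → $0.00
Total tax = $3.21 + $2.02 = $5.23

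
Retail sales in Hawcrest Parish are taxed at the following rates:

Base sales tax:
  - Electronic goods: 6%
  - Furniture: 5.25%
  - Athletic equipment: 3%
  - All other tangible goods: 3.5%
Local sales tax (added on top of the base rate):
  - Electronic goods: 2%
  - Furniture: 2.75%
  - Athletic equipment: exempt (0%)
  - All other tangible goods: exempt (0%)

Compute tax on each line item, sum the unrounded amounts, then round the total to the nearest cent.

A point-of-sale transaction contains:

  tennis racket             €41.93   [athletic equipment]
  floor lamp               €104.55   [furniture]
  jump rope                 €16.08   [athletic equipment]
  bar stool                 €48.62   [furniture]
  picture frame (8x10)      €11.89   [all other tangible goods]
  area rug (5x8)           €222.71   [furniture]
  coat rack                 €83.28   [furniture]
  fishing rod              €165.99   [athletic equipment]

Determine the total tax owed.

€43.87

Tennis racket €41.93: athletic equipment → 3% + 0% local = 3% → €1.2579
Floor lamp €104.55: furniture → 5.25% + 2.75% local = 8% → €8.364
Jump rope €16.08: athletic equipment → 3% + 0% local = 3% → €0.4824
Bar stool €48.62: furniture → 5.25% + 2.75% local = 8% → €3.8896
Picture frame (8x10) €11.89: all other tangible goods → 3.5% + 0% local = 3.5% → €0.41615
Area rug (5x8) €222.71: furniture → 5.25% + 2.75% local = 8% → €17.8168
Coat rack €83.28: furniture → 5.25% + 2.75% local = 8% → €6.6624
Fishing rod €165.99: athletic equipment → 3% + 0% local = 3% → €4.9797
Unrounded tax sum = €43.86895 → €43.87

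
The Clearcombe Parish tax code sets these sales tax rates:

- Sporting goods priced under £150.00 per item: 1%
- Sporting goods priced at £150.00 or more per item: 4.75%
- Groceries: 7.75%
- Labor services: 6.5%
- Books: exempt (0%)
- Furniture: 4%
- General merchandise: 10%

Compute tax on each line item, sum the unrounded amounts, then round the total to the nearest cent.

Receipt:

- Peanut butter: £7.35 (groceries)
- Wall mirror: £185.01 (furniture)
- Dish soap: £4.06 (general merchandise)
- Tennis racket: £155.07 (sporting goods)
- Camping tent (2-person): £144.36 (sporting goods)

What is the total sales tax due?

Peanut butter £7.35: groceries → 7.75% → £0.569625
Wall mirror £185.01: furniture → 4% → £7.4004
Dish soap £4.06: general merchandise → 10% → £0.406
Tennis racket £155.07: sporting goods, £150.00 or more → 4.75% → £7.365825
Camping tent (2-person) £144.36: sporting goods, under £150.00 → 1% → £1.4436
Unrounded tax sum = £17.18545 → £17.19

£17.19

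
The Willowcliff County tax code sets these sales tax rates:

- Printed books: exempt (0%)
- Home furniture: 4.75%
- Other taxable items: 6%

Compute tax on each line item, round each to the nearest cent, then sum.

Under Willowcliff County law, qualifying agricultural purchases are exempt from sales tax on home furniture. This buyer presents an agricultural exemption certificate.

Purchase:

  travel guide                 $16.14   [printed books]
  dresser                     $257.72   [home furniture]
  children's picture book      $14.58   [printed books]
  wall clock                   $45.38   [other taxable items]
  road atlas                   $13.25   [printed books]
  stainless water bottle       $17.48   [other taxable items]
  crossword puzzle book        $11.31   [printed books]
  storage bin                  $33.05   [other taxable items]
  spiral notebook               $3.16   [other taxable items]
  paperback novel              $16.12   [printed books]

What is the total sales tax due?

$5.94

Travel guide $16.14: printed books → 0% → $0.00
Dresser $257.72: home furniture, buyer-exempt → 0% → $0.00
Children's picture book $14.58: printed books → 0% → $0.00
Wall clock $45.38: other taxable items → 6% → $2.72
Road atlas $13.25: printed books → 0% → $0.00
Stainless water bottle $17.48: other taxable items → 6% → $1.05
Crossword puzzle book $11.31: printed books → 0% → $0.00
Storage bin $33.05: other taxable items → 6% → $1.98
Spiral notebook $3.16: other taxable items → 6% → $0.19
Paperback novel $16.12: printed books → 0% → $0.00
Total tax = $2.72 + $1.05 + $1.98 + $0.19 = $5.94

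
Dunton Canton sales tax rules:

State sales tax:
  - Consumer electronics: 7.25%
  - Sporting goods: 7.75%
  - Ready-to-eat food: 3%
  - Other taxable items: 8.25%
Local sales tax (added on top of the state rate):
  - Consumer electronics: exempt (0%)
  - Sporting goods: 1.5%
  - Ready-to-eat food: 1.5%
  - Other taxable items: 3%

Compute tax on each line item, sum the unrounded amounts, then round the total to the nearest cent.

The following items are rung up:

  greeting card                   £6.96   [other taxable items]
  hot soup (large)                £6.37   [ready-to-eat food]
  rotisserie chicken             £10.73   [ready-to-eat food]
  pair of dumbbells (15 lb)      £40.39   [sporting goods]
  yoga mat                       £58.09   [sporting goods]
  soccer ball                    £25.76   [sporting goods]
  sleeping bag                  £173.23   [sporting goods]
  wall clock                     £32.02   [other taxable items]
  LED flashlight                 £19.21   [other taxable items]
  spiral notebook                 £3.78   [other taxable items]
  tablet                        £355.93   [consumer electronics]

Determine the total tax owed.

Greeting card £6.96: other taxable items → 8.25% + 3% local = 11.25% → £0.783
Hot soup (large) £6.37: ready-to-eat food → 3% + 1.5% local = 4.5% → £0.28665
Rotisserie chicken £10.73: ready-to-eat food → 3% + 1.5% local = 4.5% → £0.48285
Pair of dumbbells (15 lb) £40.39: sporting goods → 7.75% + 1.5% local = 9.25% → £3.736075
Yoga mat £58.09: sporting goods → 7.75% + 1.5% local = 9.25% → £5.373325
Soccer ball £25.76: sporting goods → 7.75% + 1.5% local = 9.25% → £2.3828
Sleeping bag £173.23: sporting goods → 7.75% + 1.5% local = 9.25% → £16.023775
Wall clock £32.02: other taxable items → 8.25% + 3% local = 11.25% → £3.60225
LED flashlight £19.21: other taxable items → 8.25% + 3% local = 11.25% → £2.161125
Spiral notebook £3.78: other taxable items → 8.25% + 3% local = 11.25% → £0.42525
Tablet £355.93: consumer electronics → 7.25% + 0% local = 7.25% → £25.804925
Unrounded tax sum = £61.062025 → £61.06

£61.06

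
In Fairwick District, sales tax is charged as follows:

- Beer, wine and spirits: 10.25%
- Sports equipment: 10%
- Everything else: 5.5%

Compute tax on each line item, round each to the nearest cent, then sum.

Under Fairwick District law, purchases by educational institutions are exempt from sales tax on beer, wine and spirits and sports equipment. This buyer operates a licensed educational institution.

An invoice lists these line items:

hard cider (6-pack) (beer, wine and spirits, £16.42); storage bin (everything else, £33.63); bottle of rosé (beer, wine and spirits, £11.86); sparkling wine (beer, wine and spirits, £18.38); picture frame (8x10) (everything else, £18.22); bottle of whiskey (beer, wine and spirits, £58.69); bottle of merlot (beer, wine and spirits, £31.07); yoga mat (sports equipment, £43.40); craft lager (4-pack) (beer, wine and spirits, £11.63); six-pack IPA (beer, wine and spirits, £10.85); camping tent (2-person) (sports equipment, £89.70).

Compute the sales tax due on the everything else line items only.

Storage bin £33.63: everything else → 5.5% → £1.85
Picture frame (8x10) £18.22: everything else → 5.5% → £1.00
Tax on everything else = £1.85 + £1.00 = £2.85

£2.85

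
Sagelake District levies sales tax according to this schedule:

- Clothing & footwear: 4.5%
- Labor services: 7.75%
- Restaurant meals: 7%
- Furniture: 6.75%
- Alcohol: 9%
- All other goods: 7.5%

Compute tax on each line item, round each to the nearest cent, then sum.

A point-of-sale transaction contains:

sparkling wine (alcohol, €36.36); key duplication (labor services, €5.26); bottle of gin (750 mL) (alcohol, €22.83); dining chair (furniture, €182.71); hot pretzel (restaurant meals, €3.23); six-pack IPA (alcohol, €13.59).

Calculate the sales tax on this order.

€19.51

Sparkling wine €36.36: alcohol → 9% → €3.27
Key duplication €5.26: labor services → 7.75% → €0.41
Bottle of gin (750 mL) €22.83: alcohol → 9% → €2.05
Dining chair €182.71: furniture → 6.75% → €12.33
Hot pretzel €3.23: restaurant meals → 7% → €0.23
Six-pack IPA €13.59: alcohol → 9% → €1.22
Total tax = €3.27 + €0.41 + €2.05 + €12.33 + €0.23 + €1.22 = €19.51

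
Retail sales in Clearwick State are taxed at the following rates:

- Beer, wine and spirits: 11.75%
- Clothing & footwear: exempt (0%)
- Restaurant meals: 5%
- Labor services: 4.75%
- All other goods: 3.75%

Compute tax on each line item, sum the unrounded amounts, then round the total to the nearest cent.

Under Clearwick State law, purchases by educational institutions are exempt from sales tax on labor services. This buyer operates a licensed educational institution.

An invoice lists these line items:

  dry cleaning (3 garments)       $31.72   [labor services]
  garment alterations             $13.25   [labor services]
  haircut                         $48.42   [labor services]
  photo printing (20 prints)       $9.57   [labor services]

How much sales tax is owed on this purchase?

$0.00

Dry cleaning (3 garments) $31.72: labor services, buyer-exempt → 0% → $0.00
Garment alterations $13.25: labor services, buyer-exempt → 0% → $0.00
Haircut $48.42: labor services, buyer-exempt → 0% → $0.00
Photo printing (20 prints) $9.57: labor services, buyer-exempt → 0% → $0.00
Unrounded tax sum = $0.00 → $0.00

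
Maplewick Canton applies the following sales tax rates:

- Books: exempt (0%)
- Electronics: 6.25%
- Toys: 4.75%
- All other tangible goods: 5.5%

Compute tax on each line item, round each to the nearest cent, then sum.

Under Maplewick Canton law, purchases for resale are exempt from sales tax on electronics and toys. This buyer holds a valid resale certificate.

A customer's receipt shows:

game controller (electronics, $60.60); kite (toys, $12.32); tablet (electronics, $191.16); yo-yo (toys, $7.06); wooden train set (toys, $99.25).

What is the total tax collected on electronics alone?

$0.00

Game controller $60.60: electronics, buyer-exempt → 0% → $0.00
Tablet $191.16: electronics, buyer-exempt → 0% → $0.00
Tax on electronics = $0.00 + $0.00 = $0.00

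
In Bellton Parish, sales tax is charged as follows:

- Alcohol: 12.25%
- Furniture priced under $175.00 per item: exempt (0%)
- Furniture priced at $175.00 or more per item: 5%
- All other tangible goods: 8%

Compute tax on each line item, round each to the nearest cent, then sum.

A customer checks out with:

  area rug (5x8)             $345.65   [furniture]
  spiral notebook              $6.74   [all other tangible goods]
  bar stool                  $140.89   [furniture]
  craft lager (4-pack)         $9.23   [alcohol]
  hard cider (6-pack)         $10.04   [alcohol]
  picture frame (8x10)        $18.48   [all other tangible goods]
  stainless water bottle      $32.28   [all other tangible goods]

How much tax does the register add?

$24.24

Area rug (5x8) $345.65: furniture, $175.00 or more → 5% → $17.28
Spiral notebook $6.74: all other tangible goods → 8% → $0.54
Bar stool $140.89: furniture, under $175.00 → 0% → $0.00
Craft lager (4-pack) $9.23: alcohol → 12.25% → $1.13
Hard cider (6-pack) $10.04: alcohol → 12.25% → $1.23
Picture frame (8x10) $18.48: all other tangible goods → 8% → $1.48
Stainless water bottle $32.28: all other tangible goods → 8% → $2.58
Total tax = $17.28 + $0.54 + $1.13 + $1.23 + $1.48 + $2.58 = $24.24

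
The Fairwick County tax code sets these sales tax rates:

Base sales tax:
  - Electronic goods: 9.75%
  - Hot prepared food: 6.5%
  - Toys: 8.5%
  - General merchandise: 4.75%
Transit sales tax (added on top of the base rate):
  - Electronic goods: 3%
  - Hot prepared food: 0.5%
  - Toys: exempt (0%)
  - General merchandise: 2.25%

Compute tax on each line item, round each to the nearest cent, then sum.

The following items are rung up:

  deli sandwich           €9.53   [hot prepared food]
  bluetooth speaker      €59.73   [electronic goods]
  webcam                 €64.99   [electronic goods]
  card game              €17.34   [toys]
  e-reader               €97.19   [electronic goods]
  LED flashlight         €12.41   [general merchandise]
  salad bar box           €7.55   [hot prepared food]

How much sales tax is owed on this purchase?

Deli sandwich €9.53: hot prepared food → 6.5% + 0.5% transit = 7% → €0.67
Bluetooth speaker €59.73: electronic goods → 9.75% + 3% transit = 12.75% → €7.62
Webcam €64.99: electronic goods → 9.75% + 3% transit = 12.75% → €8.29
Card game €17.34: toys → 8.5% + 0% transit = 8.5% → €1.47
E-reader €97.19: electronic goods → 9.75% + 3% transit = 12.75% → €12.39
LED flashlight €12.41: general merchandise → 4.75% + 2.25% transit = 7% → €0.87
Salad bar box €7.55: hot prepared food → 6.5% + 0.5% transit = 7% → €0.53
Total tax = €0.67 + €7.62 + €8.29 + €1.47 + €12.39 + €0.87 + €0.53 = €31.84

€31.84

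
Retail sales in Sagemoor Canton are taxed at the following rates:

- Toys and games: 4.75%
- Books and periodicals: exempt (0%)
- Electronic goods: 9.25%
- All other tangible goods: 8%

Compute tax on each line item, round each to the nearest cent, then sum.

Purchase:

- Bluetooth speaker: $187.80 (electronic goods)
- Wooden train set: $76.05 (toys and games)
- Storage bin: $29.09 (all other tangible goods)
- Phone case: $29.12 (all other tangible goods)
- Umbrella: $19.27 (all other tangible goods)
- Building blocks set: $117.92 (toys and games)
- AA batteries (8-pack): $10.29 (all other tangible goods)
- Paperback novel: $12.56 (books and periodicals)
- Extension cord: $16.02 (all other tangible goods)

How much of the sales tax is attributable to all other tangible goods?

$8.30

Storage bin $29.09: all other tangible goods → 8% → $2.33
Phone case $29.12: all other tangible goods → 8% → $2.33
Umbrella $19.27: all other tangible goods → 8% → $1.54
AA batteries (8-pack) $10.29: all other tangible goods → 8% → $0.82
Extension cord $16.02: all other tangible goods → 8% → $1.28
Tax on all other tangible goods = $2.33 + $2.33 + $1.54 + $0.82 + $1.28 = $8.30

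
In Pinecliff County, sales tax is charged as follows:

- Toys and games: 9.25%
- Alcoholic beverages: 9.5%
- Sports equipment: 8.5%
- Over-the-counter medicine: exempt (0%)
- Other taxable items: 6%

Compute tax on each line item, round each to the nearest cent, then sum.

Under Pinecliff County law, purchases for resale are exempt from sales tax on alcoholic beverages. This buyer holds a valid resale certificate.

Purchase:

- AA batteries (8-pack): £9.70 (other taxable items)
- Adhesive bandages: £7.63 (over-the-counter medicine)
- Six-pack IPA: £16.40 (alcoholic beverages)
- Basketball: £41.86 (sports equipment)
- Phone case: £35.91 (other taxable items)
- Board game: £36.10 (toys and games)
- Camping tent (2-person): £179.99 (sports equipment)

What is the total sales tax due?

£24.93

AA batteries (8-pack) £9.70: other taxable items → 6% → £0.58
Adhesive bandages £7.63: over-the-counter medicine → 0% → £0.00
Six-pack IPA £16.40: alcoholic beverages, buyer-exempt → 0% → £0.00
Basketball £41.86: sports equipment → 8.5% → £3.56
Phone case £35.91: other taxable items → 6% → £2.15
Board game £36.10: toys and games → 9.25% → £3.34
Camping tent (2-person) £179.99: sports equipment → 8.5% → £15.30
Total tax = £0.58 + £3.56 + £2.15 + £3.34 + £15.30 = £24.93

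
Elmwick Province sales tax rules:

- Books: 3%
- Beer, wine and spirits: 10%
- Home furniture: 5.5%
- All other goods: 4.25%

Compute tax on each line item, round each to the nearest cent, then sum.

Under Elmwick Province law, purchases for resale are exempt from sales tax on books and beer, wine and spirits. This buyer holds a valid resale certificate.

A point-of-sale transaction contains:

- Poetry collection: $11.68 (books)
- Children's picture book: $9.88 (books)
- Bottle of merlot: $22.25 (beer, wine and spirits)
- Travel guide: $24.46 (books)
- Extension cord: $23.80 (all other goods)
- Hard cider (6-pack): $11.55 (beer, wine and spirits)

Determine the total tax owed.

$1.01

Poetry collection $11.68: books, buyer-exempt → 0% → $0.00
Children's picture book $9.88: books, buyer-exempt → 0% → $0.00
Bottle of merlot $22.25: beer, wine and spirits, buyer-exempt → 0% → $0.00
Travel guide $24.46: books, buyer-exempt → 0% → $0.00
Extension cord $23.80: all other goods → 4.25% → $1.01
Hard cider (6-pack) $11.55: beer, wine and spirits, buyer-exempt → 0% → $0.00
Total tax = $1.01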